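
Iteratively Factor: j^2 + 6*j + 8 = (j + 4)*(j + 2)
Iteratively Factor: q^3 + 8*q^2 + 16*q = (q)*(q^2 + 8*q + 16) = q*(q + 4)*(q + 4)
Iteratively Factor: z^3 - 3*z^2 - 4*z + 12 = (z - 2)*(z^2 - z - 6) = (z - 2)*(z + 2)*(z - 3)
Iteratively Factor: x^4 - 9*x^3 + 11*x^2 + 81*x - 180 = (x - 3)*(x^3 - 6*x^2 - 7*x + 60) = (x - 4)*(x - 3)*(x^2 - 2*x - 15) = (x - 5)*(x - 4)*(x - 3)*(x + 3)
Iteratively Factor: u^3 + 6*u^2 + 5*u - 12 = (u - 1)*(u^2 + 7*u + 12) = (u - 1)*(u + 4)*(u + 3)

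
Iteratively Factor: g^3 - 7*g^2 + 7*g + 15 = (g + 1)*(g^2 - 8*g + 15) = (g - 3)*(g + 1)*(g - 5)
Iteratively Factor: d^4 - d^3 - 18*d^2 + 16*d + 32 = (d - 2)*(d^3 + d^2 - 16*d - 16) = (d - 2)*(d + 4)*(d^2 - 3*d - 4) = (d - 4)*(d - 2)*(d + 4)*(d + 1)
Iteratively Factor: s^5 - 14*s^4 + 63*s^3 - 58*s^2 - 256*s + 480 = (s - 3)*(s^4 - 11*s^3 + 30*s^2 + 32*s - 160) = (s - 5)*(s - 3)*(s^3 - 6*s^2 + 32) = (s - 5)*(s - 4)*(s - 3)*(s^2 - 2*s - 8) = (s - 5)*(s - 4)^2*(s - 3)*(s + 2)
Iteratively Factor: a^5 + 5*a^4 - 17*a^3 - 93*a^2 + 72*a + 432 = (a + 4)*(a^4 + a^3 - 21*a^2 - 9*a + 108) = (a + 3)*(a + 4)*(a^3 - 2*a^2 - 15*a + 36) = (a + 3)*(a + 4)^2*(a^2 - 6*a + 9) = (a - 3)*(a + 3)*(a + 4)^2*(a - 3)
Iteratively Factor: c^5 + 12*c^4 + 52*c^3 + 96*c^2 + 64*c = (c + 2)*(c^4 + 10*c^3 + 32*c^2 + 32*c) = c*(c + 2)*(c^3 + 10*c^2 + 32*c + 32) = c*(c + 2)*(c + 4)*(c^2 + 6*c + 8) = c*(c + 2)*(c + 4)^2*(c + 2)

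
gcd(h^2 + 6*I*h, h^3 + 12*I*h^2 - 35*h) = h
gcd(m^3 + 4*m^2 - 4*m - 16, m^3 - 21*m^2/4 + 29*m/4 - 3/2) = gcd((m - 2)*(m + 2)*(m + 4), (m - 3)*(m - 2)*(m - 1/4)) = m - 2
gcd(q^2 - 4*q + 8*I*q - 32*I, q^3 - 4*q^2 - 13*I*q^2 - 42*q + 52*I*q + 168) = q - 4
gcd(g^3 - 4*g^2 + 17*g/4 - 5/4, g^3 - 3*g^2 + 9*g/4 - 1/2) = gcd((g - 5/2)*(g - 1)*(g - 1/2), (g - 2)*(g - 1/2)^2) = g - 1/2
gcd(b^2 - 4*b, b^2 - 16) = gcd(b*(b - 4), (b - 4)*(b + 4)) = b - 4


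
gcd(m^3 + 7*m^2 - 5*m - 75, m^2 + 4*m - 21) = m - 3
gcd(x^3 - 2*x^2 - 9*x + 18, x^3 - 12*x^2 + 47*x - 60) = x - 3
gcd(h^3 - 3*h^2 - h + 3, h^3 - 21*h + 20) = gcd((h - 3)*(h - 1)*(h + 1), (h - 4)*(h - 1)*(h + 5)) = h - 1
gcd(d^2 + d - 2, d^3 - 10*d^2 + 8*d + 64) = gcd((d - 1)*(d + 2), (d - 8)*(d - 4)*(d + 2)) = d + 2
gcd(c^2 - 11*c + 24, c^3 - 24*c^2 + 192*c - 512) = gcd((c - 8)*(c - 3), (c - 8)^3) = c - 8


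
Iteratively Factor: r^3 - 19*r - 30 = (r + 3)*(r^2 - 3*r - 10) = (r + 2)*(r + 3)*(r - 5)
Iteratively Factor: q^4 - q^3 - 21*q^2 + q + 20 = (q - 1)*(q^3 - 21*q - 20) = (q - 5)*(q - 1)*(q^2 + 5*q + 4) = (q - 5)*(q - 1)*(q + 1)*(q + 4)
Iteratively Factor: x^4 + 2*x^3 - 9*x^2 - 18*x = (x)*(x^3 + 2*x^2 - 9*x - 18) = x*(x + 2)*(x^2 - 9) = x*(x - 3)*(x + 2)*(x + 3)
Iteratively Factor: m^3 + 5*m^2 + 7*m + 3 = (m + 1)*(m^2 + 4*m + 3) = (m + 1)*(m + 3)*(m + 1)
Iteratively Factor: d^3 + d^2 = (d)*(d^2 + d) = d*(d + 1)*(d)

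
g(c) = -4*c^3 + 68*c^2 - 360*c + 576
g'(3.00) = -60.00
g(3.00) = 0.00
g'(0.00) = -360.00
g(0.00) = 576.00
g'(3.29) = -42.45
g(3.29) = -14.81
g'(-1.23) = -545.43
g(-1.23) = 1129.12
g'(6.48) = 17.40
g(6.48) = 10.16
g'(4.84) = 17.13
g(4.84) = -26.98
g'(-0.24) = -393.33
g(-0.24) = 666.37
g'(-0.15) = -380.67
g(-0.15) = 631.54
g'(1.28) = -205.58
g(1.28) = 218.22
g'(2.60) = -87.52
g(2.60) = 29.38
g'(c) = -12*c^2 + 136*c - 360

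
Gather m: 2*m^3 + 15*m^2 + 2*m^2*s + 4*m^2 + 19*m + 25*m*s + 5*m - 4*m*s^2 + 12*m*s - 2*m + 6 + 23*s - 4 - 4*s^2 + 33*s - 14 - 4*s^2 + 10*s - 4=2*m^3 + m^2*(2*s + 19) + m*(-4*s^2 + 37*s + 22) - 8*s^2 + 66*s - 16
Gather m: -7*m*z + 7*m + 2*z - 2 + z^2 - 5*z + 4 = m*(7 - 7*z) + z^2 - 3*z + 2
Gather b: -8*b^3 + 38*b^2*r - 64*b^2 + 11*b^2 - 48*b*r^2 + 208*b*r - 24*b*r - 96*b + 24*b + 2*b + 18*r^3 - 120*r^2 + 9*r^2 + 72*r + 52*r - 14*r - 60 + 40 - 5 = -8*b^3 + b^2*(38*r - 53) + b*(-48*r^2 + 184*r - 70) + 18*r^3 - 111*r^2 + 110*r - 25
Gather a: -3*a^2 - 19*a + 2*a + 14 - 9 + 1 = -3*a^2 - 17*a + 6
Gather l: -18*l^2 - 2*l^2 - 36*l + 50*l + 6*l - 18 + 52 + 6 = -20*l^2 + 20*l + 40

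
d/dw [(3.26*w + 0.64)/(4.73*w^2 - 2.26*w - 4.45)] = (15.4198*w^2 - 7.3676*w - (3.26*w + 0.64)*(9.46*w - 2.26) - 14.507)/(-4.73*w^2 + 2.26*w + 4.45)^2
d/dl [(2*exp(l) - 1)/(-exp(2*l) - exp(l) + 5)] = ((2*exp(l) - 1)*(2*exp(l) + 1) - 2*exp(2*l) - 2*exp(l) + 10)*exp(l)/(exp(2*l) + exp(l) - 5)^2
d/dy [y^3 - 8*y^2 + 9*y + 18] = 3*y^2 - 16*y + 9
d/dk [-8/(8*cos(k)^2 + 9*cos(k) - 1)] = -8*(16*cos(k) + 9)*sin(k)/(8*cos(k)^2 + 9*cos(k) - 1)^2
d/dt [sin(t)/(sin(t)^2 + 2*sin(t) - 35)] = (cos(t)^2 - 36)*cos(t)/((sin(t) - 5)^2*(sin(t) + 7)^2)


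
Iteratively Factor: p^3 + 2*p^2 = (p)*(p^2 + 2*p) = p*(p + 2)*(p)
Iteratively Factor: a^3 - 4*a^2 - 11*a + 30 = (a + 3)*(a^2 - 7*a + 10) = (a - 5)*(a + 3)*(a - 2)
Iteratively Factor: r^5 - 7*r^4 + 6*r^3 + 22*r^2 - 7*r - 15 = (r - 3)*(r^4 - 4*r^3 - 6*r^2 + 4*r + 5) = (r - 3)*(r - 1)*(r^3 - 3*r^2 - 9*r - 5) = (r - 5)*(r - 3)*(r - 1)*(r^2 + 2*r + 1) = (r - 5)*(r - 3)*(r - 1)*(r + 1)*(r + 1)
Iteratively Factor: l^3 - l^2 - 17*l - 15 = (l + 3)*(l^2 - 4*l - 5) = (l - 5)*(l + 3)*(l + 1)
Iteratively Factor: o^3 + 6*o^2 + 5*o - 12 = (o + 3)*(o^2 + 3*o - 4) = (o - 1)*(o + 3)*(o + 4)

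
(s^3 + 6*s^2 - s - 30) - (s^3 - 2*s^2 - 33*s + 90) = 8*s^2 + 32*s - 120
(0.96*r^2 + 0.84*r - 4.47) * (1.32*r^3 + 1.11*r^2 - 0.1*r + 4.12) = 1.2672*r^5 + 2.1744*r^4 - 5.064*r^3 - 1.0905*r^2 + 3.9078*r - 18.4164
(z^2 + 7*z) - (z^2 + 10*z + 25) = -3*z - 25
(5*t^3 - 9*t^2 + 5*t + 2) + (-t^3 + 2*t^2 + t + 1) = 4*t^3 - 7*t^2 + 6*t + 3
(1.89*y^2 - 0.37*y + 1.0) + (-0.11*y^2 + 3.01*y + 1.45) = 1.78*y^2 + 2.64*y + 2.45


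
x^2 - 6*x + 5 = (x - 5)*(x - 1)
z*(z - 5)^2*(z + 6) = z^4 - 4*z^3 - 35*z^2 + 150*z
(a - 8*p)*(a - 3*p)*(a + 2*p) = a^3 - 9*a^2*p + 2*a*p^2 + 48*p^3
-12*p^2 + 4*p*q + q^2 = (-2*p + q)*(6*p + q)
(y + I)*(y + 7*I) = y^2 + 8*I*y - 7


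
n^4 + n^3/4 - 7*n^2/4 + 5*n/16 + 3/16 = (n - 1)*(n - 1/2)*(n + 1/4)*(n + 3/2)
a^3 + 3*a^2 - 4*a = a*(a - 1)*(a + 4)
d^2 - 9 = (d - 3)*(d + 3)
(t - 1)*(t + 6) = t^2 + 5*t - 6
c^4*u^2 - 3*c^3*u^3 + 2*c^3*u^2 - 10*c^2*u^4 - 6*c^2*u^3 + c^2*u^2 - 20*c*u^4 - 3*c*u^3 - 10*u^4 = (c - 5*u)*(c + 2*u)*(c*u + u)^2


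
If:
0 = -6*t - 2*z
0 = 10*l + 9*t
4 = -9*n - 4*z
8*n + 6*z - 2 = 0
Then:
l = 15/22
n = -16/11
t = -25/33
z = 25/11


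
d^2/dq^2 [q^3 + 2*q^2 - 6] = 6*q + 4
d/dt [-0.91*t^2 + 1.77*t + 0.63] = 1.77 - 1.82*t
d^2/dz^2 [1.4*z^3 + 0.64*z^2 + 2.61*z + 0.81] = 8.4*z + 1.28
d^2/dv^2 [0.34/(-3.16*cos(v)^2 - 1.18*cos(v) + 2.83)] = (13.580416*(1 - cos(v)^2)^2 + 3.803376*cos(v)^3 + 19.425832*cos(v)^2 - 6.471356*cos(v) - 20.608352)/(3.16*cos(v)^2 + 1.18*cos(v) - 2.83)^3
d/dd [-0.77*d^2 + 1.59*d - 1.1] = 1.59 - 1.54*d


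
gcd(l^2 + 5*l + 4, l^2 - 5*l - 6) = l + 1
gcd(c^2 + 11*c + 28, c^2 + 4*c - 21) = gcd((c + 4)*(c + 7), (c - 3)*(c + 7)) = c + 7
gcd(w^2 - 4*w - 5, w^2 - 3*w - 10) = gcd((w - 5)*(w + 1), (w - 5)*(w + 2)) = w - 5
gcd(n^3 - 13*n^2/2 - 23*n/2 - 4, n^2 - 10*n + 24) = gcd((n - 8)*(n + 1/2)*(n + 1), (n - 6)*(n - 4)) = 1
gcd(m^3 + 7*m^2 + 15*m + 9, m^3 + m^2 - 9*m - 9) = m^2 + 4*m + 3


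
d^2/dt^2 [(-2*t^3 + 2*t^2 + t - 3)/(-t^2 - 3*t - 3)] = 2*(17*t^3 + 81*t^2 + 90*t + 9)/(t^6 + 9*t^5 + 36*t^4 + 81*t^3 + 108*t^2 + 81*t + 27)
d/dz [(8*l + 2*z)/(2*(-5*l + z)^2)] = (13*l + z)/(5*l - z)^3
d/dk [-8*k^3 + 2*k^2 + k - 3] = -24*k^2 + 4*k + 1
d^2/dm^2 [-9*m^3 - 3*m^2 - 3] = -54*m - 6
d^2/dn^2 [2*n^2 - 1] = 4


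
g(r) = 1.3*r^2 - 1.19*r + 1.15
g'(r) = 2.6*r - 1.19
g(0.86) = 1.09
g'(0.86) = 1.05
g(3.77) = 15.14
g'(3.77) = 8.61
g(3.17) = 10.44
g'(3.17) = 7.05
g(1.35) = 1.91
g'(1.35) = 2.32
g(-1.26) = 4.71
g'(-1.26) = -4.47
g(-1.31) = 4.94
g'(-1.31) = -4.60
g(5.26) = 30.86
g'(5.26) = 12.49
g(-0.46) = 1.97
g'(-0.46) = -2.39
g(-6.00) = 55.09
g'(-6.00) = -16.79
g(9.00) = 95.74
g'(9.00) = 22.21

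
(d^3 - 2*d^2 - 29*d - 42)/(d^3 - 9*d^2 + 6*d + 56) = (d + 3)/(d - 4)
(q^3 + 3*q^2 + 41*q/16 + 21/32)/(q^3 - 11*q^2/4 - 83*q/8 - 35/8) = (q + 3/4)/(q - 5)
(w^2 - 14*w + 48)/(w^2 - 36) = (w - 8)/(w + 6)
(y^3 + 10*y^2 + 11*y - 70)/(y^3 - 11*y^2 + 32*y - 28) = (y^2 + 12*y + 35)/(y^2 - 9*y + 14)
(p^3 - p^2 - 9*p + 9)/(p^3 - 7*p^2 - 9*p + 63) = (p - 1)/(p - 7)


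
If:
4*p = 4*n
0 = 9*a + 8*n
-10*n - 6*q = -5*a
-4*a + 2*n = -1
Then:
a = 4/25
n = -9/50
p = -9/50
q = 13/30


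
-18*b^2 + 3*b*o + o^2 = (-3*b + o)*(6*b + o)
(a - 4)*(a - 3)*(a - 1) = a^3 - 8*a^2 + 19*a - 12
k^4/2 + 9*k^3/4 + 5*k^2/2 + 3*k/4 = k*(k/2 + 1/4)*(k + 1)*(k + 3)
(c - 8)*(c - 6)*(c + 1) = c^3 - 13*c^2 + 34*c + 48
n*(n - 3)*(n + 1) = n^3 - 2*n^2 - 3*n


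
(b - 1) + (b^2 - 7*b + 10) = b^2 - 6*b + 9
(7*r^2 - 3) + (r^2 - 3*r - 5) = 8*r^2 - 3*r - 8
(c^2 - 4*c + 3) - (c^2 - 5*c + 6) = c - 3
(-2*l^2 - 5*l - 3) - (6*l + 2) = -2*l^2 - 11*l - 5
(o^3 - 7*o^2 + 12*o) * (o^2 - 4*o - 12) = o^5 - 11*o^4 + 28*o^3 + 36*o^2 - 144*o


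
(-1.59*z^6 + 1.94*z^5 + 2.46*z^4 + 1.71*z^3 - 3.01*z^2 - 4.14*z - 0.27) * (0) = 0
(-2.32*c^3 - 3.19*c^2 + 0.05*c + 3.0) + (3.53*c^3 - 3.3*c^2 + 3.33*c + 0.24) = 1.21*c^3 - 6.49*c^2 + 3.38*c + 3.24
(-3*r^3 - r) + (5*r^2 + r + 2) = -3*r^3 + 5*r^2 + 2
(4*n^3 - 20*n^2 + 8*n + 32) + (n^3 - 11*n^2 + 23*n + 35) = 5*n^3 - 31*n^2 + 31*n + 67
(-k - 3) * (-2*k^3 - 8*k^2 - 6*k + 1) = 2*k^4 + 14*k^3 + 30*k^2 + 17*k - 3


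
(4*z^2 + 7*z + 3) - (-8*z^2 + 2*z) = 12*z^2 + 5*z + 3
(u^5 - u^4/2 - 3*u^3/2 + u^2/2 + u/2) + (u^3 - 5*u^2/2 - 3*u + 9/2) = u^5 - u^4/2 - u^3/2 - 2*u^2 - 5*u/2 + 9/2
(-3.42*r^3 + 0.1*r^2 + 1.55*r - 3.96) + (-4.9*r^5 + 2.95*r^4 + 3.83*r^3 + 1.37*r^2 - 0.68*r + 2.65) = -4.9*r^5 + 2.95*r^4 + 0.41*r^3 + 1.47*r^2 + 0.87*r - 1.31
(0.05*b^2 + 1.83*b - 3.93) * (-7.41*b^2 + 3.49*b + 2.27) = -0.3705*b^4 - 13.3858*b^3 + 35.6215*b^2 - 9.5616*b - 8.9211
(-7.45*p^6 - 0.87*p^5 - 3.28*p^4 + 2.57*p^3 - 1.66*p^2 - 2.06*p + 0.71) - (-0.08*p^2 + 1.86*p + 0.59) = -7.45*p^6 - 0.87*p^5 - 3.28*p^4 + 2.57*p^3 - 1.58*p^2 - 3.92*p + 0.12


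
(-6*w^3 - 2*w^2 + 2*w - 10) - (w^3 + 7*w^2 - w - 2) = -7*w^3 - 9*w^2 + 3*w - 8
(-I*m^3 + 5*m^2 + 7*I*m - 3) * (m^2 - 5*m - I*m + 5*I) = -I*m^5 + 4*m^4 + 5*I*m^4 - 20*m^3 + 2*I*m^3 + 4*m^2 - 10*I*m^2 - 20*m + 3*I*m - 15*I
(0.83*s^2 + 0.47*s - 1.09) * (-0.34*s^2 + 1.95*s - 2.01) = -0.2822*s^4 + 1.4587*s^3 - 0.3812*s^2 - 3.0702*s + 2.1909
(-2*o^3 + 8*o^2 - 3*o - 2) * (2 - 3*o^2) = 6*o^5 - 24*o^4 + 5*o^3 + 22*o^2 - 6*o - 4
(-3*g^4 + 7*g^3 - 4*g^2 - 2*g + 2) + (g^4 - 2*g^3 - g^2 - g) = -2*g^4 + 5*g^3 - 5*g^2 - 3*g + 2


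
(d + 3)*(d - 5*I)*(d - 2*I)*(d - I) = d^4 + 3*d^3 - 8*I*d^3 - 17*d^2 - 24*I*d^2 - 51*d + 10*I*d + 30*I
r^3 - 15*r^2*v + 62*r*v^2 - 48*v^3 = (r - 8*v)*(r - 6*v)*(r - v)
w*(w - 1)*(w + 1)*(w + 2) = w^4 + 2*w^3 - w^2 - 2*w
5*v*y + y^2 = y*(5*v + y)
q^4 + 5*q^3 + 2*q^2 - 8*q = q*(q - 1)*(q + 2)*(q + 4)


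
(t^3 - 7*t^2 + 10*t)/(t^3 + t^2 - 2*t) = (t^2 - 7*t + 10)/(t^2 + t - 2)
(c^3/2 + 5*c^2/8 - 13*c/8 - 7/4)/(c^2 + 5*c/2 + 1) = (4*c^2 - 3*c - 7)/(4*(2*c + 1))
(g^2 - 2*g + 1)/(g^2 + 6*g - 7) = (g - 1)/(g + 7)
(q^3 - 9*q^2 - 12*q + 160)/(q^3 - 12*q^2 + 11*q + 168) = (q^2 - q - 20)/(q^2 - 4*q - 21)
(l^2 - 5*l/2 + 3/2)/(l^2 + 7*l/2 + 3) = (2*l^2 - 5*l + 3)/(2*l^2 + 7*l + 6)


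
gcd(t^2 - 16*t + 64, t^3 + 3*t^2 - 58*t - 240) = t - 8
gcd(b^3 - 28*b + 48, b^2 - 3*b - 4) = b - 4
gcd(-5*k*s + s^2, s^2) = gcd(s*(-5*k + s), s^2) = s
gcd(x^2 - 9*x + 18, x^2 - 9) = x - 3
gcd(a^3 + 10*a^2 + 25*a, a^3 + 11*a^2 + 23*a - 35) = a + 5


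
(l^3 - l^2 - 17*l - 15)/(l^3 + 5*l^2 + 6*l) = (l^2 - 4*l - 5)/(l*(l + 2))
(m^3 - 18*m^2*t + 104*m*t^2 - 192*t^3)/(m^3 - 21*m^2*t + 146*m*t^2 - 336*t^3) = (-m + 4*t)/(-m + 7*t)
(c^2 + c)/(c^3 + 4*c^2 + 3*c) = 1/(c + 3)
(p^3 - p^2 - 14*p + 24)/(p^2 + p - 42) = (p^3 - p^2 - 14*p + 24)/(p^2 + p - 42)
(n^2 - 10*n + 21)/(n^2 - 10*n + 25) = (n^2 - 10*n + 21)/(n^2 - 10*n + 25)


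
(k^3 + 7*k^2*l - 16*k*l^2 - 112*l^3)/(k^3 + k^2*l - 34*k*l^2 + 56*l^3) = (k + 4*l)/(k - 2*l)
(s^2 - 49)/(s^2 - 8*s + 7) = (s + 7)/(s - 1)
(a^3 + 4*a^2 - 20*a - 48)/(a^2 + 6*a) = a - 2 - 8/a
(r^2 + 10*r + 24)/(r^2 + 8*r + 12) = (r + 4)/(r + 2)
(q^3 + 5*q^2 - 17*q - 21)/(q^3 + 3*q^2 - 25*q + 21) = (q + 1)/(q - 1)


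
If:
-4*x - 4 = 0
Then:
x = -1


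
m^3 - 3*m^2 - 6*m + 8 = (m - 4)*(m - 1)*(m + 2)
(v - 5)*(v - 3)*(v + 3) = v^3 - 5*v^2 - 9*v + 45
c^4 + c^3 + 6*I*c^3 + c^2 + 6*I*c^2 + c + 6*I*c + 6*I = (c + 1)*(c - I)*(c + I)*(c + 6*I)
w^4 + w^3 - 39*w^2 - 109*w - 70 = (w - 7)*(w + 1)*(w + 2)*(w + 5)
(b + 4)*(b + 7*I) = b^2 + 4*b + 7*I*b + 28*I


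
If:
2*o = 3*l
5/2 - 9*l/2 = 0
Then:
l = 5/9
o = 5/6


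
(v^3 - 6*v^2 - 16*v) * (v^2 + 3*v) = v^5 - 3*v^4 - 34*v^3 - 48*v^2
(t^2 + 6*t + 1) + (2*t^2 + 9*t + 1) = 3*t^2 + 15*t + 2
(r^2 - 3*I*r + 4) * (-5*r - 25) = -5*r^3 - 25*r^2 + 15*I*r^2 - 20*r + 75*I*r - 100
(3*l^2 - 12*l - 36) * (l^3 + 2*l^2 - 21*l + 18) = 3*l^5 - 6*l^4 - 123*l^3 + 234*l^2 + 540*l - 648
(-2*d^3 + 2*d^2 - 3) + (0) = -2*d^3 + 2*d^2 - 3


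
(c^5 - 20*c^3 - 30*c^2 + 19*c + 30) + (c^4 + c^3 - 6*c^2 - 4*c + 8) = c^5 + c^4 - 19*c^3 - 36*c^2 + 15*c + 38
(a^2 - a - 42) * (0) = 0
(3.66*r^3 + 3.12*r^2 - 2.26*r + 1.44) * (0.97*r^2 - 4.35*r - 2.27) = 3.5502*r^5 - 12.8946*r^4 - 24.0724*r^3 + 4.1454*r^2 - 1.1338*r - 3.2688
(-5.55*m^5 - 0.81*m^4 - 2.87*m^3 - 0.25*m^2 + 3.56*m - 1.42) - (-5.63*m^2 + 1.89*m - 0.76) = -5.55*m^5 - 0.81*m^4 - 2.87*m^3 + 5.38*m^2 + 1.67*m - 0.66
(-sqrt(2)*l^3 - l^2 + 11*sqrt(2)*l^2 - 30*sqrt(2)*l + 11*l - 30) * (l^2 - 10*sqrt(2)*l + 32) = -sqrt(2)*l^5 + 11*sqrt(2)*l^4 + 19*l^4 - 209*l^3 - 52*sqrt(2)*l^3 + 242*sqrt(2)*l^2 + 538*l^2 - 660*sqrt(2)*l + 352*l - 960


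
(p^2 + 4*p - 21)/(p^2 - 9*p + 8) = (p^2 + 4*p - 21)/(p^2 - 9*p + 8)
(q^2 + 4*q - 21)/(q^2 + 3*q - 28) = (q - 3)/(q - 4)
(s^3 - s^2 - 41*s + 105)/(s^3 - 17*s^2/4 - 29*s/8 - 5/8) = 8*(s^2 + 4*s - 21)/(8*s^2 + 6*s + 1)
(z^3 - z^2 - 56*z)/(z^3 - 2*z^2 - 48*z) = (z + 7)/(z + 6)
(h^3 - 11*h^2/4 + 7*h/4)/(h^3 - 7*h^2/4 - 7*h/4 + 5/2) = h*(4*h - 7)/(4*h^2 - 3*h - 10)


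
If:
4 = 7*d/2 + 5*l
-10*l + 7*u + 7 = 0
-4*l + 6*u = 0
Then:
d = -41/56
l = 21/16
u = 7/8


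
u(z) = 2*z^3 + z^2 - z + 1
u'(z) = 6*z^2 + 2*z - 1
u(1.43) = 7.46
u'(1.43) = 14.13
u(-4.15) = -120.57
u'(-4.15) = 94.04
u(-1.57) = -2.70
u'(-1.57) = 10.65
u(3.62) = 105.36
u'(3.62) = 84.87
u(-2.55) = -23.11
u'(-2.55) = 32.92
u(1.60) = 10.15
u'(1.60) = 17.56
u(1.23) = 5.00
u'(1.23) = 10.54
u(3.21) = 74.25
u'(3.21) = 67.24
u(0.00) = 1.00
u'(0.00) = -1.00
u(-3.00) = -41.00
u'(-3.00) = 47.00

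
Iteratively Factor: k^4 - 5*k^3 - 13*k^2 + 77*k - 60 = (k + 4)*(k^3 - 9*k^2 + 23*k - 15) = (k - 1)*(k + 4)*(k^2 - 8*k + 15) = (k - 5)*(k - 1)*(k + 4)*(k - 3)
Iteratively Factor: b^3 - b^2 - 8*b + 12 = (b - 2)*(b^2 + b - 6) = (b - 2)^2*(b + 3)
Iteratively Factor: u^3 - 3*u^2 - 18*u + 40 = (u + 4)*(u^2 - 7*u + 10) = (u - 2)*(u + 4)*(u - 5)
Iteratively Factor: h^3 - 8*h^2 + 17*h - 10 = (h - 1)*(h^2 - 7*h + 10) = (h - 2)*(h - 1)*(h - 5)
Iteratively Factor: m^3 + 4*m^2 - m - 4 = (m + 1)*(m^2 + 3*m - 4) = (m - 1)*(m + 1)*(m + 4)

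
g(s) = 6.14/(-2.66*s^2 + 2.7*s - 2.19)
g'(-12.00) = -0.00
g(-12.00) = -0.01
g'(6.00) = 0.03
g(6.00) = -0.08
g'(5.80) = 0.03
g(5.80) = -0.08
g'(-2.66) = -0.13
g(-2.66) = -0.22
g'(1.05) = 3.39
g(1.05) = -2.68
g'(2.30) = 0.58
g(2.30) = -0.61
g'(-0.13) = -3.11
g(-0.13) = -2.37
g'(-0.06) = -3.32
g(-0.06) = -2.60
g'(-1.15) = -0.70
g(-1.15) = -0.70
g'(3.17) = 0.21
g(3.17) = -0.30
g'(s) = 6.14*(5.32*s - 2.7)/(-2.66*s^2 + 2.7*s - 2.19)^2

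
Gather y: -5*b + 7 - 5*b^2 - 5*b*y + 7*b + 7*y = -5*b^2 + 2*b + y*(7 - 5*b) + 7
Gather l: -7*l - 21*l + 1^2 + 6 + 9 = 16 - 28*l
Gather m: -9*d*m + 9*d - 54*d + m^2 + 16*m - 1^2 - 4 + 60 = -45*d + m^2 + m*(16 - 9*d) + 55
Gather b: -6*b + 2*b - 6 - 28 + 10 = -4*b - 24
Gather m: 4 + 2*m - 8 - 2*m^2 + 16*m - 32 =-2*m^2 + 18*m - 36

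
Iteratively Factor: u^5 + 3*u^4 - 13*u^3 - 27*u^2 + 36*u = (u + 3)*(u^4 - 13*u^2 + 12*u) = (u - 1)*(u + 3)*(u^3 + u^2 - 12*u) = (u - 1)*(u + 3)*(u + 4)*(u^2 - 3*u) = u*(u - 1)*(u + 3)*(u + 4)*(u - 3)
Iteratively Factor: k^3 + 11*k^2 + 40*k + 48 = (k + 4)*(k^2 + 7*k + 12) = (k + 3)*(k + 4)*(k + 4)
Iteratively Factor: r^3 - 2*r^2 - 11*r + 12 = (r - 1)*(r^2 - r - 12) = (r - 4)*(r - 1)*(r + 3)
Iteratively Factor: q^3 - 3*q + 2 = (q - 1)*(q^2 + q - 2) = (q - 1)*(q + 2)*(q - 1)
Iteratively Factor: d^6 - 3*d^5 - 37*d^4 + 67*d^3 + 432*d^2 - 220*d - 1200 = (d - 5)*(d^5 + 2*d^4 - 27*d^3 - 68*d^2 + 92*d + 240) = (d - 5)*(d + 4)*(d^4 - 2*d^3 - 19*d^2 + 8*d + 60) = (d - 5)*(d - 2)*(d + 4)*(d^3 - 19*d - 30) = (d - 5)*(d - 2)*(d + 2)*(d + 4)*(d^2 - 2*d - 15) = (d - 5)*(d - 2)*(d + 2)*(d + 3)*(d + 4)*(d - 5)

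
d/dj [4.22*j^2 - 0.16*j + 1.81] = 8.44*j - 0.16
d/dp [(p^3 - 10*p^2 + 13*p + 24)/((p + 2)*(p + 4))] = (p^4 + 12*p^3 - 49*p^2 - 208*p - 40)/(p^4 + 12*p^3 + 52*p^2 + 96*p + 64)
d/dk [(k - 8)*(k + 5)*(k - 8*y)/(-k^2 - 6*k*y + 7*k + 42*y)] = ((k - 8)*(k + 5)*(k - 8*y)*(2*k + 6*y - 7) - ((k - 8)*(k + 5) + (k - 8)*(k - 8*y) + (k + 5)*(k - 8*y))*(k^2 + 6*k*y - 7*k - 42*y))/(k^2 + 6*k*y - 7*k - 42*y)^2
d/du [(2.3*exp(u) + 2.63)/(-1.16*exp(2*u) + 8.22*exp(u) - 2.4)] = (2.668*exp(2*u) + 6.1016*exp(u) - 27.1386)*exp(u)/(1.3456*exp(4*u) - 19.0704*exp(3*u) + 73.1364*exp(2*u) - 39.456*exp(u) + 5.76)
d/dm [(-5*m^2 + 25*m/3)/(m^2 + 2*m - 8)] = 5*(-11*m^2 + 48*m - 40)/(3*(m^4 + 4*m^3 - 12*m^2 - 32*m + 64))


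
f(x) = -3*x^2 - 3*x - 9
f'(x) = -6*x - 3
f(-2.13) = -16.22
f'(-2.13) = 9.78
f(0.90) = -14.13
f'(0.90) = -8.40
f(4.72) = -90.00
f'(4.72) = -31.32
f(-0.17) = -8.58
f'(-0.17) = -1.98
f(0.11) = -9.37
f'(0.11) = -3.66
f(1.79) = -23.98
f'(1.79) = -13.74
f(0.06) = -9.19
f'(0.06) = -3.36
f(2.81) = -41.12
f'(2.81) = -19.86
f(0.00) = -9.00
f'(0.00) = -3.00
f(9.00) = -279.00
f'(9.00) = -57.00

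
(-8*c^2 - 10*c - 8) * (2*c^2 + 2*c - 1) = -16*c^4 - 36*c^3 - 28*c^2 - 6*c + 8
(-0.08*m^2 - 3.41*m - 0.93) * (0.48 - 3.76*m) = 0.3008*m^3 + 12.7832*m^2 + 1.86*m - 0.4464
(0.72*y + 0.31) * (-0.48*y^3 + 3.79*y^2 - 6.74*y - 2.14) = -0.3456*y^4 + 2.58*y^3 - 3.6779*y^2 - 3.6302*y - 0.6634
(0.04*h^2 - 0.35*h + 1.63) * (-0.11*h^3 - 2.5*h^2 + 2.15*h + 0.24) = -0.0044*h^5 - 0.0615*h^4 + 0.7817*h^3 - 4.8179*h^2 + 3.4205*h + 0.3912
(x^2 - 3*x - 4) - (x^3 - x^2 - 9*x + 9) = -x^3 + 2*x^2 + 6*x - 13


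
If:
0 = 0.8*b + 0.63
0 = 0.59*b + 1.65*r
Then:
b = -0.79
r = 0.28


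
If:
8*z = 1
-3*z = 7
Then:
No Solution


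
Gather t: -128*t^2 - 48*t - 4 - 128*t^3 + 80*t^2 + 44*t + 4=-128*t^3 - 48*t^2 - 4*t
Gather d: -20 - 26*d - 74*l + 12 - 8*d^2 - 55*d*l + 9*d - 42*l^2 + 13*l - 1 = -8*d^2 + d*(-55*l - 17) - 42*l^2 - 61*l - 9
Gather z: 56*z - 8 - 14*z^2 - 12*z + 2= -14*z^2 + 44*z - 6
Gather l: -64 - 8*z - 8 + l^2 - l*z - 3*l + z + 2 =l^2 + l*(-z - 3) - 7*z - 70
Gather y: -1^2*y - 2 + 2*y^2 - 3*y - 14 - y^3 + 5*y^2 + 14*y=-y^3 + 7*y^2 + 10*y - 16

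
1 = 1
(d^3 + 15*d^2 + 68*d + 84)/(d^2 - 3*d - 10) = (d^2 + 13*d + 42)/(d - 5)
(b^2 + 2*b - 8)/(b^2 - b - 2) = (b + 4)/(b + 1)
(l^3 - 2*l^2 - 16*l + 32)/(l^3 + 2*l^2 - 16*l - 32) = (l - 2)/(l + 2)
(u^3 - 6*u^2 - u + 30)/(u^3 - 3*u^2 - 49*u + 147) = (u^2 - 3*u - 10)/(u^2 - 49)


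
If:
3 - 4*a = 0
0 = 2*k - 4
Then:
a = 3/4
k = 2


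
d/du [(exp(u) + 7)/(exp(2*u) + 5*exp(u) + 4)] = (-(exp(u) + 7)*(2*exp(u) + 5) + exp(2*u) + 5*exp(u) + 4)*exp(u)/(exp(2*u) + 5*exp(u) + 4)^2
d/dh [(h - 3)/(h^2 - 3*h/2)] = 2*(-2*h^2 + 12*h - 9)/(h^2*(4*h^2 - 12*h + 9))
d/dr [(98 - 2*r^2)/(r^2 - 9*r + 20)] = 6*(3*r^2 - 46*r + 147)/(r^4 - 18*r^3 + 121*r^2 - 360*r + 400)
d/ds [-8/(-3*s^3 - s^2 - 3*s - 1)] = 8*(-9*s^2 - 2*s - 3)/(3*s^3 + s^2 + 3*s + 1)^2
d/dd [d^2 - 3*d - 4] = 2*d - 3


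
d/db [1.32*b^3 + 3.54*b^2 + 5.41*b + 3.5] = 3.96*b^2 + 7.08*b + 5.41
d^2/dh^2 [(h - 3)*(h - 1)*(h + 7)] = 6*h + 6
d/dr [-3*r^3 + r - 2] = 1 - 9*r^2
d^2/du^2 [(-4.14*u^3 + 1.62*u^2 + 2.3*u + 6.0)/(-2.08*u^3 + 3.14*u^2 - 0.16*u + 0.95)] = (5.6843418860808e-14*u^7 + 40.0608000000001*u^6 - 67.9710720000001*u^5 - 119.967744*u^4 + 512.241192*u^3 - 396.24492*u^2 + 10.5339*u + 31.8655)/(8.998912*u^9 - 40.754688*u^8 + 63.600576*u^7 - 49.559336*u^6 + 42.120192*u^5 - 30.237972*u^4 + 8.499376*u^3 - 8.57451*u^2 + 0.4332*u - 0.857375)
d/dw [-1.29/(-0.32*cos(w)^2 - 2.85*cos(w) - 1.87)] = (0.8256*cos(w) + 3.6765)*sin(w)/(0.32*cos(w)^2 + 2.85*cos(w) + 1.87)^2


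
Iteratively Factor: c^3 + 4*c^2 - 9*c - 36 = (c + 3)*(c^2 + c - 12) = (c - 3)*(c + 3)*(c + 4)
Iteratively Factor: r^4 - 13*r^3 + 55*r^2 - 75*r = (r - 5)*(r^3 - 8*r^2 + 15*r) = (r - 5)*(r - 3)*(r^2 - 5*r) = (r - 5)^2*(r - 3)*(r)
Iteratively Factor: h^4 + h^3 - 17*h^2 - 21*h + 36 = (h + 3)*(h^3 - 2*h^2 - 11*h + 12) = (h - 1)*(h + 3)*(h^2 - h - 12) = (h - 1)*(h + 3)^2*(h - 4)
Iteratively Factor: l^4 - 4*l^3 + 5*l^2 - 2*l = (l)*(l^3 - 4*l^2 + 5*l - 2) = l*(l - 1)*(l^2 - 3*l + 2) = l*(l - 1)^2*(l - 2)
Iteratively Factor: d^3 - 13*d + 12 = (d - 3)*(d^2 + 3*d - 4) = (d - 3)*(d + 4)*(d - 1)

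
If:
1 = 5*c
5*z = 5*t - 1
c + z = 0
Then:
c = 1/5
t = 0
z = -1/5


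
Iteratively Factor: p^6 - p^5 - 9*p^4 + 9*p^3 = (p - 3)*(p^5 + 2*p^4 - 3*p^3) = p*(p - 3)*(p^4 + 2*p^3 - 3*p^2) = p^2*(p - 3)*(p^3 + 2*p^2 - 3*p) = p^2*(p - 3)*(p + 3)*(p^2 - p) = p^2*(p - 3)*(p - 1)*(p + 3)*(p)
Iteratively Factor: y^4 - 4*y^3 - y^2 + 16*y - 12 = (y + 2)*(y^3 - 6*y^2 + 11*y - 6) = (y - 2)*(y + 2)*(y^2 - 4*y + 3) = (y - 2)*(y - 1)*(y + 2)*(y - 3)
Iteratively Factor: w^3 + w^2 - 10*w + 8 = (w - 1)*(w^2 + 2*w - 8) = (w - 2)*(w - 1)*(w + 4)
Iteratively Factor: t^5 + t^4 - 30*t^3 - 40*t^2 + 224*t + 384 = (t + 3)*(t^4 - 2*t^3 - 24*t^2 + 32*t + 128) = (t + 3)*(t + 4)*(t^3 - 6*t^2 + 32) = (t - 4)*(t + 3)*(t + 4)*(t^2 - 2*t - 8) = (t - 4)*(t + 2)*(t + 3)*(t + 4)*(t - 4)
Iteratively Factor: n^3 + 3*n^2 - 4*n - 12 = (n + 2)*(n^2 + n - 6) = (n - 2)*(n + 2)*(n + 3)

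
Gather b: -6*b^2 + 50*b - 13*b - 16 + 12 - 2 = -6*b^2 + 37*b - 6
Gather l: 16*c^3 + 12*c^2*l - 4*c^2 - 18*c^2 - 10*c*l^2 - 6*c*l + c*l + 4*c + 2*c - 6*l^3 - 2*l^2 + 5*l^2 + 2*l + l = 16*c^3 - 22*c^2 + 6*c - 6*l^3 + l^2*(3 - 10*c) + l*(12*c^2 - 5*c + 3)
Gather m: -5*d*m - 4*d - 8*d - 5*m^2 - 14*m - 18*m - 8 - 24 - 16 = -12*d - 5*m^2 + m*(-5*d - 32) - 48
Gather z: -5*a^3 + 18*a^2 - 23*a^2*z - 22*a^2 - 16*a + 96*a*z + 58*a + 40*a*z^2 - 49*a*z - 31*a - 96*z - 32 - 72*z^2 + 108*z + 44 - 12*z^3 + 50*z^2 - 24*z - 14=-5*a^3 - 4*a^2 + 11*a - 12*z^3 + z^2*(40*a - 22) + z*(-23*a^2 + 47*a - 12) - 2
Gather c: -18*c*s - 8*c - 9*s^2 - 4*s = c*(-18*s - 8) - 9*s^2 - 4*s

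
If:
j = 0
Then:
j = 0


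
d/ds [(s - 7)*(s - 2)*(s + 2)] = 3*s^2 - 14*s - 4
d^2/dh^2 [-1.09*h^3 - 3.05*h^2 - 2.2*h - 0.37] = -6.54*h - 6.1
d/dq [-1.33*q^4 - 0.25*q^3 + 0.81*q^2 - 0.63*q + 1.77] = -5.32*q^3 - 0.75*q^2 + 1.62*q - 0.63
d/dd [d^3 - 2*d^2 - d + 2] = 3*d^2 - 4*d - 1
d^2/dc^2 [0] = 0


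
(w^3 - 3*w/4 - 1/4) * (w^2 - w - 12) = w^5 - w^4 - 51*w^3/4 + w^2/2 + 37*w/4 + 3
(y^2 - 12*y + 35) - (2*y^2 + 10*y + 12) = -y^2 - 22*y + 23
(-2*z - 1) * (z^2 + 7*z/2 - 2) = -2*z^3 - 8*z^2 + z/2 + 2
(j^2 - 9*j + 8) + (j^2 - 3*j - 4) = 2*j^2 - 12*j + 4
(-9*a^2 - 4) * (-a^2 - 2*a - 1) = 9*a^4 + 18*a^3 + 13*a^2 + 8*a + 4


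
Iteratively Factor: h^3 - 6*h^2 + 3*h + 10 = (h + 1)*(h^2 - 7*h + 10) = (h - 5)*(h + 1)*(h - 2)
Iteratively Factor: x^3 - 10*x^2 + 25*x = (x)*(x^2 - 10*x + 25) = x*(x - 5)*(x - 5)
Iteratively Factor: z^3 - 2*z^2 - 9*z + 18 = (z + 3)*(z^2 - 5*z + 6) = (z - 2)*(z + 3)*(z - 3)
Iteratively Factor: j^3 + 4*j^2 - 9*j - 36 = (j - 3)*(j^2 + 7*j + 12) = (j - 3)*(j + 4)*(j + 3)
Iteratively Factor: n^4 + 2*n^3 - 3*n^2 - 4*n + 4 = (n - 1)*(n^3 + 3*n^2 - 4) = (n - 1)*(n + 2)*(n^2 + n - 2) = (n - 1)*(n + 2)^2*(n - 1)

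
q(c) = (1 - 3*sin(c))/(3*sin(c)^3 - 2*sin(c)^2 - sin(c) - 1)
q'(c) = (1 - 3*sin(c))*(-9*sin(c)^2*cos(c) + 4*sin(c)*cos(c) + cos(c))/(3*sin(c)^3 - 2*sin(c)^2 - sin(c) - 1)^2 - 3*cos(c)/(3*sin(c)^3 - 2*sin(c)^2 - sin(c) - 1)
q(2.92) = -0.27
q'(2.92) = -2.57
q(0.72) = 0.59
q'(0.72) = 1.42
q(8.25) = 1.39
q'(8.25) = -2.17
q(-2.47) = -1.53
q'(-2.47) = 1.92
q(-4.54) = 1.85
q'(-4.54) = -1.62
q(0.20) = -0.32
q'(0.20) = 2.71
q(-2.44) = -1.47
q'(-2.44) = 1.86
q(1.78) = 1.78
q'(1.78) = -1.84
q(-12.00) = 0.37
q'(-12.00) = 1.43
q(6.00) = -1.95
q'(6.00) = 1.43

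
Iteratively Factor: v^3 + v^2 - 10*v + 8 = (v - 2)*(v^2 + 3*v - 4) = (v - 2)*(v - 1)*(v + 4)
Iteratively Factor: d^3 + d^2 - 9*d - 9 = (d + 1)*(d^2 - 9) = (d - 3)*(d + 1)*(d + 3)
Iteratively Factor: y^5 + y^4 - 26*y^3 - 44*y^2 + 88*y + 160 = (y + 2)*(y^4 - y^3 - 24*y^2 + 4*y + 80) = (y + 2)^2*(y^3 - 3*y^2 - 18*y + 40) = (y - 2)*(y + 2)^2*(y^2 - y - 20) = (y - 5)*(y - 2)*(y + 2)^2*(y + 4)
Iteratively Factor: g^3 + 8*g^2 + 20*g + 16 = (g + 2)*(g^2 + 6*g + 8) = (g + 2)^2*(g + 4)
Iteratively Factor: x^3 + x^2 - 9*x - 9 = (x + 3)*(x^2 - 2*x - 3) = (x + 1)*(x + 3)*(x - 3)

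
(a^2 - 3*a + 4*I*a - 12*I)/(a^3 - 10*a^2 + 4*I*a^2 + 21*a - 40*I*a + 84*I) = 1/(a - 7)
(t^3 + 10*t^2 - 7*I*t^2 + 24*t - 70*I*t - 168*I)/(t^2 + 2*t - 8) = (t^2 + t*(6 - 7*I) - 42*I)/(t - 2)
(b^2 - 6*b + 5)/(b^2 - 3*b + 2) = (b - 5)/(b - 2)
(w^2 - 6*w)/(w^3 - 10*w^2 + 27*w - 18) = w/(w^2 - 4*w + 3)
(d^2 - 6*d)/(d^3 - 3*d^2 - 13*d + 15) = d*(d - 6)/(d^3 - 3*d^2 - 13*d + 15)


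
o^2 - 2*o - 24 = (o - 6)*(o + 4)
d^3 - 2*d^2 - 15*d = d*(d - 5)*(d + 3)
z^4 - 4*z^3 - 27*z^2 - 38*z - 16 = (z - 8)*(z + 1)^2*(z + 2)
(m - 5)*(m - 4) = m^2 - 9*m + 20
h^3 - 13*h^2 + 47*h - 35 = (h - 7)*(h - 5)*(h - 1)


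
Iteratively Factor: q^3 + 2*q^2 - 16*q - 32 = (q + 4)*(q^2 - 2*q - 8) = (q - 4)*(q + 4)*(q + 2)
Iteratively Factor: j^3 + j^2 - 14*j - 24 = (j + 3)*(j^2 - 2*j - 8) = (j - 4)*(j + 3)*(j + 2)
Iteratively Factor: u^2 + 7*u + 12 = (u + 3)*(u + 4)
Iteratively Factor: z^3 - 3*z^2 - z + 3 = (z + 1)*(z^2 - 4*z + 3) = (z - 1)*(z + 1)*(z - 3)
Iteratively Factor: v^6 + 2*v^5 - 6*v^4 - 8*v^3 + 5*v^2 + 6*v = (v)*(v^5 + 2*v^4 - 6*v^3 - 8*v^2 + 5*v + 6) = v*(v - 2)*(v^4 + 4*v^3 + 2*v^2 - 4*v - 3) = v*(v - 2)*(v + 1)*(v^3 + 3*v^2 - v - 3) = v*(v - 2)*(v + 1)*(v + 3)*(v^2 - 1) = v*(v - 2)*(v - 1)*(v + 1)*(v + 3)*(v + 1)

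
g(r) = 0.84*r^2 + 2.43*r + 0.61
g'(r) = 1.68*r + 2.43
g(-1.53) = -1.14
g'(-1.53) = -0.14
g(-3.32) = 1.80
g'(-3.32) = -3.15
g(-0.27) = 0.02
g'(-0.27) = 1.98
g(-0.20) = 0.16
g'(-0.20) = 2.09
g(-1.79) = -1.05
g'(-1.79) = -0.58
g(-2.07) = -0.82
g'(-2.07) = -1.05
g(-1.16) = -1.08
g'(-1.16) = 0.48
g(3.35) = 18.18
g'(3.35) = 8.06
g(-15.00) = 153.16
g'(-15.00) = -22.77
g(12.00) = 150.73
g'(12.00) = 22.59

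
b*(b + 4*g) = b^2 + 4*b*g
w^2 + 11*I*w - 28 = (w + 4*I)*(w + 7*I)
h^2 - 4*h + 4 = (h - 2)^2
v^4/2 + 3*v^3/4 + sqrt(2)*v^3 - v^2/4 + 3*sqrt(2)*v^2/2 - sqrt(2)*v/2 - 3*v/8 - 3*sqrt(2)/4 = (v/2 + sqrt(2))*(v + 3/2)*(v - sqrt(2)/2)*(v + sqrt(2)/2)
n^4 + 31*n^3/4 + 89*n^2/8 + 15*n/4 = n*(n + 1/2)*(n + 5/4)*(n + 6)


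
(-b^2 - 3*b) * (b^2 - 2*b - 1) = -b^4 - b^3 + 7*b^2 + 3*b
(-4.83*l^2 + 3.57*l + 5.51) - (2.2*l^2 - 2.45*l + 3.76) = -7.03*l^2 + 6.02*l + 1.75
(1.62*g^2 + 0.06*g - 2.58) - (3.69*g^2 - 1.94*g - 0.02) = -2.07*g^2 + 2.0*g - 2.56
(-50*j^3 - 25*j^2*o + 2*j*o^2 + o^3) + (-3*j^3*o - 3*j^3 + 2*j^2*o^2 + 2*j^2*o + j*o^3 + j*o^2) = -3*j^3*o - 53*j^3 + 2*j^2*o^2 - 23*j^2*o + j*o^3 + 3*j*o^2 + o^3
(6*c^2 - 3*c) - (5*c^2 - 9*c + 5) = c^2 + 6*c - 5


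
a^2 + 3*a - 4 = (a - 1)*(a + 4)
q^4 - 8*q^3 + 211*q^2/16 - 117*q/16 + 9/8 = (q - 6)*(q - 1)*(q - 3/4)*(q - 1/4)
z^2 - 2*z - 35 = (z - 7)*(z + 5)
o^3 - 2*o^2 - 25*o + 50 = (o - 5)*(o - 2)*(o + 5)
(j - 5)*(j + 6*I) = j^2 - 5*j + 6*I*j - 30*I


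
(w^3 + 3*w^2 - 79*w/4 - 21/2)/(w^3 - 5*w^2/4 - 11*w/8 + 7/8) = 2*(4*w^3 + 12*w^2 - 79*w - 42)/(8*w^3 - 10*w^2 - 11*w + 7)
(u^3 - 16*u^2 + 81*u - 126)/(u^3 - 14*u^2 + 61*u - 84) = (u - 6)/(u - 4)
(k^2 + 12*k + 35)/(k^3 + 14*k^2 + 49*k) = (k + 5)/(k*(k + 7))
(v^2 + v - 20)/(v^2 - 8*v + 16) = (v + 5)/(v - 4)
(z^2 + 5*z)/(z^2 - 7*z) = (z + 5)/(z - 7)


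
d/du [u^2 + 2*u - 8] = 2*u + 2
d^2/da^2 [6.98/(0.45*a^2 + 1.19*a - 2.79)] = (-2.8269*a^2 - 7.47558*a + 6.98*(0.9*a + 1.19)*(1.8*a + 2.38) + 17.52678)/(0.45*a^2 + 1.19*a - 2.79)^3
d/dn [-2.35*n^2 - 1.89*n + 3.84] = -4.7*n - 1.89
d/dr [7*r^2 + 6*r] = 14*r + 6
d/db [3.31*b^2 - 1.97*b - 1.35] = 6.62*b - 1.97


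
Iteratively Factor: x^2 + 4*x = (x + 4)*(x)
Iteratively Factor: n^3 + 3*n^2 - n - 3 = (n + 1)*(n^2 + 2*n - 3) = (n - 1)*(n + 1)*(n + 3)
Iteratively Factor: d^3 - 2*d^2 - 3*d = (d)*(d^2 - 2*d - 3) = d*(d - 3)*(d + 1)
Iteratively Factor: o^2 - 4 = (o + 2)*(o - 2)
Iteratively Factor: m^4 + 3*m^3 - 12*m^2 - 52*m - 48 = (m - 4)*(m^3 + 7*m^2 + 16*m + 12) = (m - 4)*(m + 3)*(m^2 + 4*m + 4) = (m - 4)*(m + 2)*(m + 3)*(m + 2)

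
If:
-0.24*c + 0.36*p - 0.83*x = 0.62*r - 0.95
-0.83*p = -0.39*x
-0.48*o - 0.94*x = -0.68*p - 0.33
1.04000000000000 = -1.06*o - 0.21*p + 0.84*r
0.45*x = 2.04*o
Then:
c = -0.96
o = 0.10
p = 0.21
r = 1.42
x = 0.45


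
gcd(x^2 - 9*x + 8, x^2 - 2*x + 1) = x - 1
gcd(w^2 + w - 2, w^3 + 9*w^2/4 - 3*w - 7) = w + 2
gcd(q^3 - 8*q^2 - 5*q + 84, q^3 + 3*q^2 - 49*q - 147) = q^2 - 4*q - 21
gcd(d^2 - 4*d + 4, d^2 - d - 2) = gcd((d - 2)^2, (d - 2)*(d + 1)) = d - 2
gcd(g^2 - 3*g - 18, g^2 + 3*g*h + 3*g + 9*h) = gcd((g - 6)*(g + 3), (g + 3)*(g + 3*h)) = g + 3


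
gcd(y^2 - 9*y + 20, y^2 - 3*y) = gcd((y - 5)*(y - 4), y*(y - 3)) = 1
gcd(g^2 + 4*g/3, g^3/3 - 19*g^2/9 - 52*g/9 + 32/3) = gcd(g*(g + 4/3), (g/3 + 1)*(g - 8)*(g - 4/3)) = 1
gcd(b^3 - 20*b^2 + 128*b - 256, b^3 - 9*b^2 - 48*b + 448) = b^2 - 16*b + 64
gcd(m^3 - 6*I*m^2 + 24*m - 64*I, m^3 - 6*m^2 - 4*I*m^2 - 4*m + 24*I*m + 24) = m - 2*I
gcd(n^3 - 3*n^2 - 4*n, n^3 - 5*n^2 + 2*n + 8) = n^2 - 3*n - 4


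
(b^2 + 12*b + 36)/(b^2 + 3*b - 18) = (b + 6)/(b - 3)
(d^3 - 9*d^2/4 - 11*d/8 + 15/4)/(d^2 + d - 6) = (d^2 - d/4 - 15/8)/(d + 3)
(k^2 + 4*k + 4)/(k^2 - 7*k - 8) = (k^2 + 4*k + 4)/(k^2 - 7*k - 8)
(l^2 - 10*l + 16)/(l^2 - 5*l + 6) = (l - 8)/(l - 3)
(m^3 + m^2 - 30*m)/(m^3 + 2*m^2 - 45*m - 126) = m*(m - 5)/(m^2 - 4*m - 21)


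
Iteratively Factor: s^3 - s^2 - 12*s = (s + 3)*(s^2 - 4*s) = s*(s + 3)*(s - 4)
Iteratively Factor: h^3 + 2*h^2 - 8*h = (h)*(h^2 + 2*h - 8) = h*(h + 4)*(h - 2)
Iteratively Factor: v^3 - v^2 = (v)*(v^2 - v) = v^2*(v - 1)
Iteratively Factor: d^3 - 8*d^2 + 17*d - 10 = (d - 1)*(d^2 - 7*d + 10) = (d - 2)*(d - 1)*(d - 5)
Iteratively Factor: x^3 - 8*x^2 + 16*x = (x - 4)*(x^2 - 4*x) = x*(x - 4)*(x - 4)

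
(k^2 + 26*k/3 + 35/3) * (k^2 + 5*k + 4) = k^4 + 41*k^3/3 + 59*k^2 + 93*k + 140/3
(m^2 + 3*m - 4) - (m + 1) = m^2 + 2*m - 5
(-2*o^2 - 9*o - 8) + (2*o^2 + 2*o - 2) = -7*o - 10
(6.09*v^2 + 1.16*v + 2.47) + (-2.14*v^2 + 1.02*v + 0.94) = 3.95*v^2 + 2.18*v + 3.41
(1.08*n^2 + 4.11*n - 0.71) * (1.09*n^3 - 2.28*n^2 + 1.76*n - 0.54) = 1.1772*n^5 + 2.0175*n^4 - 8.2439*n^3 + 8.2692*n^2 - 3.469*n + 0.3834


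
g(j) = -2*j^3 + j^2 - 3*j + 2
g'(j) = -6*j^2 + 2*j - 3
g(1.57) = -7.98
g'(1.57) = -14.65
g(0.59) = 0.17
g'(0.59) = -3.91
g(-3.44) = 105.57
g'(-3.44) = -80.88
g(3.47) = -79.93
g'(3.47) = -68.31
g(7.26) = -732.39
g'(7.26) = -304.73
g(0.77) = -0.63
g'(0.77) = -5.02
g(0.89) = -1.29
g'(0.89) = -5.97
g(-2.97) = 72.13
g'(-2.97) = -61.87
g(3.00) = -52.00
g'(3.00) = -51.00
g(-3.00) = 74.00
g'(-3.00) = -63.00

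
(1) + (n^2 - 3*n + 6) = n^2 - 3*n + 7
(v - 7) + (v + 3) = 2*v - 4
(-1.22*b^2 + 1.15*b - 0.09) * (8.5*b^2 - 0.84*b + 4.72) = -10.37*b^4 + 10.7998*b^3 - 7.4894*b^2 + 5.5036*b - 0.4248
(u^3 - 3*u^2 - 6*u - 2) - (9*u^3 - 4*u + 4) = -8*u^3 - 3*u^2 - 2*u - 6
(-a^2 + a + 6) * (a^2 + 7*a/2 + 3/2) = -a^4 - 5*a^3/2 + 8*a^2 + 45*a/2 + 9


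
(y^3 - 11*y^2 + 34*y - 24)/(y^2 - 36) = (y^2 - 5*y + 4)/(y + 6)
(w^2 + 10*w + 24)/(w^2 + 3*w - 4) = (w + 6)/(w - 1)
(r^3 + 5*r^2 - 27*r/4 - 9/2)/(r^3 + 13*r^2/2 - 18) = (r + 1/2)/(r + 2)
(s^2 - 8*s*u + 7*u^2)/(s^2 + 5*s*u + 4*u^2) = (s^2 - 8*s*u + 7*u^2)/(s^2 + 5*s*u + 4*u^2)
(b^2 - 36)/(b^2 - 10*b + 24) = (b + 6)/(b - 4)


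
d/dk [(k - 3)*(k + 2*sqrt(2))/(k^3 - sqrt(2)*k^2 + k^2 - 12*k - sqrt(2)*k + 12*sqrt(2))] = (-k^2 - 4*sqrt(2)*k - 12*sqrt(2) + 4)/(k^4 - 2*sqrt(2)*k^3 + 8*k^3 - 16*sqrt(2)*k^2 + 18*k^2 - 32*sqrt(2)*k + 16*k + 32)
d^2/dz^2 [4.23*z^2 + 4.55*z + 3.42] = 8.46000000000000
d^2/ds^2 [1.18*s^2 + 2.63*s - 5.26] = 2.36000000000000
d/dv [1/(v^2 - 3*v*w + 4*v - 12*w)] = (-2*v + 3*w - 4)/(v^2 - 3*v*w + 4*v - 12*w)^2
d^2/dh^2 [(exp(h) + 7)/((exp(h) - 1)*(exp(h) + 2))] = (exp(4*h) + 27*exp(3*h) + 33*exp(2*h) + 65*exp(h) + 18)*exp(h)/(exp(6*h) + 3*exp(5*h) - 3*exp(4*h) - 11*exp(3*h) + 6*exp(2*h) + 12*exp(h) - 8)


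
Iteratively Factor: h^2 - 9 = (h - 3)*(h + 3)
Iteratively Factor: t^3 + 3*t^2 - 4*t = (t)*(t^2 + 3*t - 4) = t*(t + 4)*(t - 1)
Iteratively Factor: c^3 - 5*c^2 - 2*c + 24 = (c - 3)*(c^2 - 2*c - 8) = (c - 4)*(c - 3)*(c + 2)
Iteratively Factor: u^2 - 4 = (u - 2)*(u + 2)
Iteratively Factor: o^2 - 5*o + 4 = (o - 4)*(o - 1)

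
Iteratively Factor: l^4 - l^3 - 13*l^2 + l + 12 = (l - 4)*(l^3 + 3*l^2 - l - 3) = (l - 4)*(l - 1)*(l^2 + 4*l + 3) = (l - 4)*(l - 1)*(l + 1)*(l + 3)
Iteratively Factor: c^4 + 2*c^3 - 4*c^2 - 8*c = (c + 2)*(c^3 - 4*c) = (c + 2)^2*(c^2 - 2*c) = (c - 2)*(c + 2)^2*(c)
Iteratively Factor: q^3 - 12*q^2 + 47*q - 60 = (q - 5)*(q^2 - 7*q + 12) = (q - 5)*(q - 3)*(q - 4)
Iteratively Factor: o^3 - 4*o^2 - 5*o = (o)*(o^2 - 4*o - 5) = o*(o + 1)*(o - 5)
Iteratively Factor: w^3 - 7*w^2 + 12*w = (w - 4)*(w^2 - 3*w) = w*(w - 4)*(w - 3)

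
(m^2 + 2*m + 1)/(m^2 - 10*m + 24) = (m^2 + 2*m + 1)/(m^2 - 10*m + 24)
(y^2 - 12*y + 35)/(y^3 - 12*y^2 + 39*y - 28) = (y - 5)/(y^2 - 5*y + 4)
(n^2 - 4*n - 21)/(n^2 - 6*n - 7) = (n + 3)/(n + 1)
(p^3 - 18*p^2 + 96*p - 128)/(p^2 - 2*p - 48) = (p^2 - 10*p + 16)/(p + 6)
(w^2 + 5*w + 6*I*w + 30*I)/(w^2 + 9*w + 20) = (w + 6*I)/(w + 4)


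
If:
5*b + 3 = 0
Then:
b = -3/5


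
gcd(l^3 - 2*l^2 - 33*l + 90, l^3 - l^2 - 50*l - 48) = l + 6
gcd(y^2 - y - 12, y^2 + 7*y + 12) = y + 3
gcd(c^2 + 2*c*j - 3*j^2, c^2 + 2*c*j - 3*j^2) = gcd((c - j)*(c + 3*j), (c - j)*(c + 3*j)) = c^2 + 2*c*j - 3*j^2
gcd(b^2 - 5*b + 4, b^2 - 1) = b - 1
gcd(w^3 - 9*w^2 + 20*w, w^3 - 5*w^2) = w^2 - 5*w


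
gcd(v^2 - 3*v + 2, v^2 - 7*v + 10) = v - 2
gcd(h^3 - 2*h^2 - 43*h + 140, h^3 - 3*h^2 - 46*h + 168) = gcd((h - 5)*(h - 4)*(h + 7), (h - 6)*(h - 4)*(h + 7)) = h^2 + 3*h - 28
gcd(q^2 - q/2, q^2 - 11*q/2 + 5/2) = q - 1/2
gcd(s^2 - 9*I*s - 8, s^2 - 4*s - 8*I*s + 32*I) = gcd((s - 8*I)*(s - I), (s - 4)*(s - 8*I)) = s - 8*I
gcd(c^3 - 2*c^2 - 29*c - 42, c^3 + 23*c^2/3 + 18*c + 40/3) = c + 2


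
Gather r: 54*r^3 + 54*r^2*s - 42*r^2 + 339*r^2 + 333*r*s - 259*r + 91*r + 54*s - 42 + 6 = 54*r^3 + r^2*(54*s + 297) + r*(333*s - 168) + 54*s - 36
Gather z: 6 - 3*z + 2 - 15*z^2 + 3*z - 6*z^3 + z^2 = -6*z^3 - 14*z^2 + 8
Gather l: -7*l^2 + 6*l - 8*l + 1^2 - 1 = -7*l^2 - 2*l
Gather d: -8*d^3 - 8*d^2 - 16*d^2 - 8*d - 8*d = -8*d^3 - 24*d^2 - 16*d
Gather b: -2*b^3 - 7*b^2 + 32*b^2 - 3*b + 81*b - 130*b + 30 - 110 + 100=-2*b^3 + 25*b^2 - 52*b + 20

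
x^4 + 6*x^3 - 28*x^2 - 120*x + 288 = (x - 4)*(x - 2)*(x + 6)^2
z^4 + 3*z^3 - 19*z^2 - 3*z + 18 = (z - 3)*(z - 1)*(z + 1)*(z + 6)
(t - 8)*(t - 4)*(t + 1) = t^3 - 11*t^2 + 20*t + 32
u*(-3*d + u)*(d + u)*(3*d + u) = -9*d^3*u - 9*d^2*u^2 + d*u^3 + u^4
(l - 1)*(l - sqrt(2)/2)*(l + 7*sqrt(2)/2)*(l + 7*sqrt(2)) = l^4 - l^3 + 10*sqrt(2)*l^3 - 10*sqrt(2)*l^2 + 77*l^2/2 - 77*l/2 - 49*sqrt(2)*l/2 + 49*sqrt(2)/2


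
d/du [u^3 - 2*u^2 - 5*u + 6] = 3*u^2 - 4*u - 5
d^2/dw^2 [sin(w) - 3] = -sin(w)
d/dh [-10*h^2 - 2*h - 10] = -20*h - 2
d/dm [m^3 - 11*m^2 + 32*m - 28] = 3*m^2 - 22*m + 32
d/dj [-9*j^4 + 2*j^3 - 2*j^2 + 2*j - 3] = -36*j^3 + 6*j^2 - 4*j + 2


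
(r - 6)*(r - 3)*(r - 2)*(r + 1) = r^4 - 10*r^3 + 25*r^2 - 36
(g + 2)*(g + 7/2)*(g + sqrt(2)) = g^3 + sqrt(2)*g^2 + 11*g^2/2 + 7*g + 11*sqrt(2)*g/2 + 7*sqrt(2)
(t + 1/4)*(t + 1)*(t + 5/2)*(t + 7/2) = t^4 + 29*t^3/4 + 33*t^2/2 + 199*t/16 + 35/16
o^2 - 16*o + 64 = (o - 8)^2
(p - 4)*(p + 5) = p^2 + p - 20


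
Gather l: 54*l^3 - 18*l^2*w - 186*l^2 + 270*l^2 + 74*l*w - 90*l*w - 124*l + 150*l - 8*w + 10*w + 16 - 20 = 54*l^3 + l^2*(84 - 18*w) + l*(26 - 16*w) + 2*w - 4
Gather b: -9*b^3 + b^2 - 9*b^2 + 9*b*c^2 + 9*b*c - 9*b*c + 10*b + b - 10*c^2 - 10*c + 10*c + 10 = -9*b^3 - 8*b^2 + b*(9*c^2 + 11) - 10*c^2 + 10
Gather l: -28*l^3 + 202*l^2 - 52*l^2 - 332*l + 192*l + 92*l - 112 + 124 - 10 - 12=-28*l^3 + 150*l^2 - 48*l - 10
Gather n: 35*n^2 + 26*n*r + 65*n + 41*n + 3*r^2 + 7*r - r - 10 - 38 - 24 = 35*n^2 + n*(26*r + 106) + 3*r^2 + 6*r - 72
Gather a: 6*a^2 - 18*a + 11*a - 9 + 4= 6*a^2 - 7*a - 5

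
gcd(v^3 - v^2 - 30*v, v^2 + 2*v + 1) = 1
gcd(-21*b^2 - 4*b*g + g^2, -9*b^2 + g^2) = 3*b + g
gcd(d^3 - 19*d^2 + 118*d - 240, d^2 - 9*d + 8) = d - 8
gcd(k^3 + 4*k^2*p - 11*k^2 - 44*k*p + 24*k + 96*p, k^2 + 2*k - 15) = k - 3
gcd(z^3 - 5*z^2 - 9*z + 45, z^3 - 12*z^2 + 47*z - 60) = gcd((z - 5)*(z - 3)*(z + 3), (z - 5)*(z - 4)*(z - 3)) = z^2 - 8*z + 15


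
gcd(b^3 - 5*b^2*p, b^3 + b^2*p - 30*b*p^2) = -b^2 + 5*b*p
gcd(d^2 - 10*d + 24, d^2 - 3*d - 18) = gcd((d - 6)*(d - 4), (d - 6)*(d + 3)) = d - 6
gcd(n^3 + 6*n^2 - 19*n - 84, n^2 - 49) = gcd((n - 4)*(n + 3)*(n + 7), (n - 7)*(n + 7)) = n + 7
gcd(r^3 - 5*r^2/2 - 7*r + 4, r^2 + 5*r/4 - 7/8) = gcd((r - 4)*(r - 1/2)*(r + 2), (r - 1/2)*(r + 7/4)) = r - 1/2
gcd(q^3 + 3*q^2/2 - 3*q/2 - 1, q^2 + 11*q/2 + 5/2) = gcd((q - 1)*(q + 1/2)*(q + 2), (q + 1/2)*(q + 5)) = q + 1/2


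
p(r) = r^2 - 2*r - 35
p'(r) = 2*r - 2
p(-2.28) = -25.24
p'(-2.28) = -6.56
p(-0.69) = -33.14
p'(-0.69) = -3.38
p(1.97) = -35.06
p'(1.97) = 1.94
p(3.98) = -27.12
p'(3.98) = 5.96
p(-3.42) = -16.46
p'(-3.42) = -8.84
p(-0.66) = -33.24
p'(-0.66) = -3.32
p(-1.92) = -27.47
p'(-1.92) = -5.84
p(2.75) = -32.94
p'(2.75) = 3.50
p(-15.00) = 220.00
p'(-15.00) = -32.00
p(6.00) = -11.00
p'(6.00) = 10.00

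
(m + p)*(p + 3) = m*p + 3*m + p^2 + 3*p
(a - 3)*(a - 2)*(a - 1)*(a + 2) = a^4 - 4*a^3 - a^2 + 16*a - 12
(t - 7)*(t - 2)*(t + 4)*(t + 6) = t^4 + t^3 - 52*t^2 - 76*t + 336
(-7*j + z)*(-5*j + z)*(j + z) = 35*j^3 + 23*j^2*z - 11*j*z^2 + z^3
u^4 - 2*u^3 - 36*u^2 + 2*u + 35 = (u - 7)*(u - 1)*(u + 1)*(u + 5)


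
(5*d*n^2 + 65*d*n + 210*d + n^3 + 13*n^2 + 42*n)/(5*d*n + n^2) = n + 13 + 42/n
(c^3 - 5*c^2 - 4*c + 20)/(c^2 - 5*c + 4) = (c^3 - 5*c^2 - 4*c + 20)/(c^2 - 5*c + 4)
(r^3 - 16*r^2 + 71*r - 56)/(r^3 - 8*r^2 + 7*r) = (r - 8)/r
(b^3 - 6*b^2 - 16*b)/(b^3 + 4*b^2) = (b^2 - 6*b - 16)/(b*(b + 4))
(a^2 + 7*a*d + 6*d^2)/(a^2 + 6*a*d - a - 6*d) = (a + d)/(a - 1)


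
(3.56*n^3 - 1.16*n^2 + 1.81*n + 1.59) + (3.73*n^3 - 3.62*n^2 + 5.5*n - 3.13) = 7.29*n^3 - 4.78*n^2 + 7.31*n - 1.54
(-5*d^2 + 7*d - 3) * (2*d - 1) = -10*d^3 + 19*d^2 - 13*d + 3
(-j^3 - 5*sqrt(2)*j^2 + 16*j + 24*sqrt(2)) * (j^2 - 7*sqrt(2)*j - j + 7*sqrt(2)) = -j^5 + j^4 + 2*sqrt(2)*j^4 - 2*sqrt(2)*j^3 + 86*j^3 - 88*sqrt(2)*j^2 - 86*j^2 - 336*j + 88*sqrt(2)*j + 336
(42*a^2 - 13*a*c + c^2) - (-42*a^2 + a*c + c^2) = 84*a^2 - 14*a*c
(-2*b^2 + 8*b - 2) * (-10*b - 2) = 20*b^3 - 76*b^2 + 4*b + 4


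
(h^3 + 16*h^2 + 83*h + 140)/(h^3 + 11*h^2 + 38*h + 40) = (h + 7)/(h + 2)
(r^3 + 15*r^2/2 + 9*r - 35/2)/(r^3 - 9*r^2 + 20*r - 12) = (2*r^2 + 17*r + 35)/(2*(r^2 - 8*r + 12))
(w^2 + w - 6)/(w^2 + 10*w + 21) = (w - 2)/(w + 7)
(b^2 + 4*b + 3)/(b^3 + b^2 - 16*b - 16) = (b + 3)/(b^2 - 16)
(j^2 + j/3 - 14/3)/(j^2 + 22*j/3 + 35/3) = (j - 2)/(j + 5)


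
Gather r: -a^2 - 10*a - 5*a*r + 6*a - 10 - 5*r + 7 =-a^2 - 4*a + r*(-5*a - 5) - 3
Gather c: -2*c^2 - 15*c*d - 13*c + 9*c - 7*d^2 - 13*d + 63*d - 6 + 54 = -2*c^2 + c*(-15*d - 4) - 7*d^2 + 50*d + 48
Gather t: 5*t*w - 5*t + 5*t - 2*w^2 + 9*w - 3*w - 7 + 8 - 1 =5*t*w - 2*w^2 + 6*w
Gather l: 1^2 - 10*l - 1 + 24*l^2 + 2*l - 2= 24*l^2 - 8*l - 2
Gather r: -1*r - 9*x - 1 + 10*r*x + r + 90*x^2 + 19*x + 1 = 10*r*x + 90*x^2 + 10*x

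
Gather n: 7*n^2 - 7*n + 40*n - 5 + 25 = 7*n^2 + 33*n + 20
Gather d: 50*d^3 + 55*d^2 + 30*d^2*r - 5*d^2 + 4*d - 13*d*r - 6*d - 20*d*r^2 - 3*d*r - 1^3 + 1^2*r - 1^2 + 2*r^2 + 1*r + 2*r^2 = 50*d^3 + d^2*(30*r + 50) + d*(-20*r^2 - 16*r - 2) + 4*r^2 + 2*r - 2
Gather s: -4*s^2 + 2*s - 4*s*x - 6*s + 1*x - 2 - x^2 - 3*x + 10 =-4*s^2 + s*(-4*x - 4) - x^2 - 2*x + 8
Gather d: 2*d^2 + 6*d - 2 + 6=2*d^2 + 6*d + 4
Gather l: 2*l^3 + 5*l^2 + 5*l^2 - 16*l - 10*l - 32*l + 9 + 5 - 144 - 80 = 2*l^3 + 10*l^2 - 58*l - 210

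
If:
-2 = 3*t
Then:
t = -2/3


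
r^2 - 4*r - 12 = (r - 6)*(r + 2)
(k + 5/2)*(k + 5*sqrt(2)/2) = k^2 + 5*k/2 + 5*sqrt(2)*k/2 + 25*sqrt(2)/4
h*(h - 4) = h^2 - 4*h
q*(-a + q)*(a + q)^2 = -a^3*q - a^2*q^2 + a*q^3 + q^4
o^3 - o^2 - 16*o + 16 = (o - 4)*(o - 1)*(o + 4)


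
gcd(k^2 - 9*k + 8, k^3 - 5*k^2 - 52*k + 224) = k - 8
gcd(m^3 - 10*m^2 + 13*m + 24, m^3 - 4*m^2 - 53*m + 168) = m^2 - 11*m + 24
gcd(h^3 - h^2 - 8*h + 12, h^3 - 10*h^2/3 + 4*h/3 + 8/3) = h^2 - 4*h + 4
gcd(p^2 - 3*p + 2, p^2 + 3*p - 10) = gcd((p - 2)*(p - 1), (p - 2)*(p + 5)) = p - 2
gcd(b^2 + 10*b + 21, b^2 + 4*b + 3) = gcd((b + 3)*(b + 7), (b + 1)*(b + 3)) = b + 3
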